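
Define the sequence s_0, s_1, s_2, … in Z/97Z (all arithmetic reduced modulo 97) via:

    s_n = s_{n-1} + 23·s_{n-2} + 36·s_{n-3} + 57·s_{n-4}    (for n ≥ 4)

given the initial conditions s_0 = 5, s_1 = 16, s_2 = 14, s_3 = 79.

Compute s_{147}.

s_4 = 1·79 + 23·14 + 36·16 + 57·5 = 1
s_5 = 1·1 + 23·79 + 36·14 + 57·16 = 33
s_6 = 1·33 + 23·1 + 36·79 + 57·14 = 12
s_7 = 1·12 + 23·33 + 36·1 + 57·79 = 72
s_8 = 1·72 + 23·12 + 36·33 + 57·1 = 41
s_9 = 1·41 + 23·72 + 36·12 + 57·33 = 33
Continuing the recurrence:
  s_10 = 81;  s_11 = 18;  s_12 = 71;  s_13 = 44;  s_14 = 55;  s_15 = 90
  s_16 = 2;  s_17 = 61;  s_18 = 80;  s_19 = 89;  s_20 = 68;  s_21 = 33
  s_22 = 49;  s_23 = 84;  s_24 = 67;  s_25 = 18;  s_26 = 4;  s_27 = 52
  s_28 = 52;  s_29 = 90;  s_30 = 88;  s_31 = 10;  s_32 = 90;  s_33 = 82
  s_34 = 59;  s_35 = 32;  s_36 = 62;  s_37 = 30;  s_38 = 54;  s_39 = 47
  s_40 = 83;  s_41 = 65;  s_42 = 51;  s_43 = 35;  s_44 = 34;  s_45 = 75
  s_46 = 77;  s_47 = 74;  s_48 = 81;  s_49 = 3;  s_50 = 92;  s_51 = 20
  s_52 = 71;  s_53 = 37;  s_54 = 68;  s_55 = 56;  s_56 = 15;  s_57 = 40
  s_58 = 69;  s_59 = 65;  s_60 = 67;  s_61 = 21;  s_62 = 75;  s_63 = 79
  s_64 = 74;  s_65 = 65;  s_66 = 59;  s_67 = 88;  s_68 = 49;  s_69 = 45
  s_70 = 40;  s_71 = 95;  s_72 = 93;  s_73 = 75;  s_74 = 57;  s_75 = 69
  s_76 = 69;  s_77 = 29;  s_78 = 74;  s_79 = 77;  s_80 = 63;  s_81 = 40
  s_82 = 40;  s_83 = 51;  s_84 = 85;  s_85 = 31;  s_86 = 88;  s_87 = 75
  s_88 = 9;  s_89 = 73;  s_90 = 42;  s_91 = 15;  s_92 = 48;  s_93 = 52
  s_94 = 16;  s_95 = 12;  s_96 = 41;  s_97 = 74;  s_98 = 33;  s_99 = 15
  s_100 = 52;  s_101 = 80;  s_102 = 11;  s_103 = 19;  s_104 = 5;  s_105 = 63
  s_106 = 34;  s_107 = 30;  s_108 = 67;  s_109 = 43;  s_110 = 43;  s_111 = 13
  s_112 = 64;  s_113 = 94;  s_114 = 23;  s_115 = 89;  s_116 = 84;  s_117 = 72
  s_118 = 20;  s_119 = 73;  s_120 = 56;  s_121 = 60;  s_122 = 72;  s_123 = 63
  s_124 = 87;  s_125 = 79;  s_126 = 13;  s_127 = 17;  s_128 = 68;  s_129 = 95
  s_130 = 5;  s_131 = 78;  s_132 = 20;  s_133 = 37;  s_134 = 1;  s_135 = 4
  s_136 = 74;  s_137 = 80;  s_138 = 43;  s_139 = 22;  s_140 = 58;  s_141 = 76
  s_142 = 94;  s_143 = 43;  s_144 = 2;  s_145 = 74
s_146 = 1·74 + 23·2 + 36·43 + 57·94 = 42
s_147 = 1·42 + 23·74 + 36·2 + 57·43 = 96

96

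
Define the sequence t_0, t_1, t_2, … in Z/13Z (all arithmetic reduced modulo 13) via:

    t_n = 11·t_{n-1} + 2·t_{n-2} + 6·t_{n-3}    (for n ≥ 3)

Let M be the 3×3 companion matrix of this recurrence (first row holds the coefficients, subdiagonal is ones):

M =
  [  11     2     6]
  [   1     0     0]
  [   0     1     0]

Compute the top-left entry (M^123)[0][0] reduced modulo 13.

(M^123)[0][0] is the top entry after applying M 123 times to the unit state (1, 0, 0). Equivalently it is h_{125} for the auxiliary sequence (h_n) obeying the same recurrence with h_2 = 1 and h_i = 0 for 0 ≤ i < 2:
h_3 = 11·1 + 2·0 + 6·0 = 11
h_4 = 11·11 + 2·1 + 6·0 = 6
h_5 = 11·6 + 2·11 + 6·1 = 3
h_6 = 11·3 + 2·6 + 6·11 = 7
h_7 = 11·7 + 2·3 + 6·6 = 2
h_8 = 11·2 + 2·7 + 6·3 = 2
h_9 = 11·2 + 2·2 + 6·7 = 3
h_10 = 11·3 + 2·2 + 6·2 = 10
h_11 = 11·10 + 2·3 + 6·2 = 11
h_12 = 11·11 + 2·10 + 6·3 = 3
h_13 = 11·3 + 2·11 + 6·10 = 11
h_14 = 11·11 + 2·3 + 6·11 = 11
h_15 = 11·11 + 2·11 + 6·3 = 5
h_16 = 11·5 + 2·11 + 6·11 = 0
h_17 = 11·0 + 2·5 + 6·11 = 11
h_18 = 11·11 + 2·0 + 6·5 = 8
h_19 = 11·8 + 2·11 + 6·0 = 6
h_20 = 11·6 + 2·8 + 6·11 = 5
h_21 = 11·5 + 2·6 + 6·8 = 11
h_22 = 11·11 + 2·5 + 6·6 = 11
h_23 = 11·11 + 2·11 + 6·5 = 4
h_24 = 11·4 + 2·11 + 6·11 = 2
h_25 = 11·2 + 2·4 + 6·11 = 5
h_26 = 11·5 + 2·2 + 6·4 = 5
h_27 = 11·5 + 2·5 + 6·2 = 12
h_28 = 11·12 + 2·5 + 6·5 = 3
h_29 = 11·3 + 2·12 + 6·5 = 9
h_30 = 11·9 + 2·3 + 6·12 = 8
h_31 = 11·8 + 2·9 + 6·3 = 7
h_32 = 11·7 + 2·8 + 6·9 = 4
h_33 = 11·4 + 2·7 + 6·8 = 2
h_34 = 11·2 + 2·4 + 6·7 = 7
h_35 = 11·7 + 2·2 + 6·4 = 1
h_36 = 11·1 + 2·7 + 6·2 = 11
h_37 = 11·11 + 2·1 + 6·7 = 9
h_38 = 11·9 + 2·11 + 6·1 = 10
h_39 = 11·10 + 2·9 + 6·11 = 12
h_40 = 11·12 + 2·10 + 6·9 = 11
h_41 = 11·11 + 2·12 + 6·10 = 10
h_42 = 11·10 + 2·11 + 6·12 = 9
h_43 = 11·9 + 2·10 + 6·11 = 3
h_44 = 11·3 + 2·9 + 6·10 = 7
h_45 = 11·7 + 2·3 + 6·9 = 7
h_46 = 11·7 + 2·7 + 6·3 = 5
h_47 = 11·5 + 2·7 + 6·7 = 7
h_48 = 11·7 + 2·5 + 6·7 = 12
h_49 = 11·12 + 2·7 + 6·5 = 7
h_50 = 11·7 + 2·12 + 6·7 = 0
h_51 = 11·0 + 2·7 + 6·12 = 8
h_52 = 11·8 + 2·0 + 6·7 = 0
h_53 = 11·0 + 2·8 + 6·0 = 3
h_54 = 11·3 + 2·0 + 6·8 = 3
h_55 = 11·3 + 2·3 + 6·0 = 0
h_56 = 11·0 + 2·3 + 6·3 = 11
h_57 = 11·11 + 2·0 + 6·3 = 9
h_58 = 11·9 + 2·11 + 6·0 = 4
h_59 = 11·4 + 2·9 + 6·11 = 11
h_60 = 11·11 + 2·4 + 6·9 = 1
h_61 = 11·1 + 2·11 + 6·4 = 5
h_62 = 11·5 + 2·1 + 6·11 = 6
h_63 = 11·6 + 2·5 + 6·1 = 4
h_64 = 11·4 + 2·6 + 6·5 = 8
h_65 = 11·8 + 2·4 + 6·6 = 2
h_66 = 11·2 + 2·8 + 6·4 = 10
h_67 = 11·10 + 2·2 + 6·8 = 6
h_68 = 11·6 + 2·10 + 6·2 = 7
h_69 = 11·7 + 2·6 + 6·10 = 6
h_70 = 11·6 + 2·7 + 6·6 = 12
h_71 = 11·12 + 2·6 + 6·7 = 4
h_72 = 11·4 + 2·12 + 6·6 = 0
h_73 = 11·0 + 2·4 + 6·12 = 2
h_74 = 11·2 + 2·0 + 6·4 = 7
h_75 = 11·7 + 2·2 + 6·0 = 3
h_76 = 11·3 + 2·7 + 6·2 = 7
h_77 = 11·7 + 2·3 + 6·7 = 8
h_78 = 11·8 + 2·7 + 6·3 = 3
h_79 = 11·3 + 2·8 + 6·7 = 0
h_80 = 11·0 + 2·3 + 6·8 = 2
h_81 = 11·2 + 2·0 + 6·3 = 1
h_82 = 11·1 + 2·2 + 6·0 = 2
h_83 = 11·2 + 2·1 + 6·2 = 10
h_84 = 11·10 + 2·2 + 6·1 = 3
h_85 = 11·3 + 2·10 + 6·2 = 0
h_86 = 11·0 + 2·3 + 6·10 = 1
h_87 = 11·1 + 2·0 + 6·3 = 3
h_88 = 11·3 + 2·1 + 6·0 = 9
h_89 = 11·9 + 2·3 + 6·1 = 7
h_90 = 11·7 + 2·9 + 6·3 = 9
h_91 = 11·9 + 2·7 + 6·9 = 11
h_92 = 11·11 + 2·9 + 6·7 = 12
h_93 = 11·12 + 2·11 + 6·9 = 0
h_94 = 11·0 + 2·12 + 6·11 = 12
h_95 = 11·12 + 2·0 + 6·12 = 9
h_96 = 11·9 + 2·12 + 6·0 = 6
h_97 = 11·6 + 2·9 + 6·12 = 0
h_98 = 11·0 + 2·6 + 6·9 = 1
h_99 = 11·1 + 2·0 + 6·6 = 8
h_100 = 11·8 + 2·1 + 6·0 = 12
h_101 = 11·12 + 2·8 + 6·1 = 11
h_102 = 11·11 + 2·12 + 6·8 = 11
h_103 = 11·11 + 2·11 + 6·12 = 7
h_104 = 11·7 + 2·11 + 6·11 = 9
h_105 = 11·9 + 2·7 + 6·11 = 10
h_106 = 11·10 + 2·9 + 6·7 = 1
h_107 = 11·1 + 2·10 + 6·9 = 7
h_108 = 11·7 + 2·1 + 6·10 = 9
h_109 = 11·9 + 2·7 + 6·1 = 2
h_110 = 11·2 + 2·9 + 6·7 = 4
h_111 = 11·4 + 2·2 + 6·9 = 11
h_112 = 11·11 + 2·4 + 6·2 = 11
h_113 = 11·11 + 2·11 + 6·4 = 11
h_114 = 11·11 + 2·11 + 6·11 = 1
h_115 = 11·1 + 2·11 + 6·11 = 8
h_116 = 11·8 + 2·1 + 6·11 = 0
h_117 = 11·0 + 2·8 + 6·1 = 9
h_118 = 11·9 + 2·0 + 6·8 = 4
h_119 = 11·4 + 2·9 + 6·0 = 10
h_120 = 11·10 + 2·4 + 6·9 = 3
h_121 = 11·3 + 2·10 + 6·4 = 12
h_122 = 11·12 + 2·3 + 6·10 = 3
h_123 = 11·3 + 2·12 + 6·3 = 10
h_124 = 11·10 + 2·3 + 6·12 = 6
h_125 = 11·6 + 2·10 + 6·3 = 0

0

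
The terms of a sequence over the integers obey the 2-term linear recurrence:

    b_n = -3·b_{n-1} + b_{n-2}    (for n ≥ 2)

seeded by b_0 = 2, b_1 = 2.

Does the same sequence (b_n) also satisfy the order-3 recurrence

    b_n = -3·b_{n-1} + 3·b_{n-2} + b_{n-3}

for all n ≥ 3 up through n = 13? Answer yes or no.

Terms b_0..b_13: 2, 2, -4, 14, -46, 152, -502, 1658, -5476, 18086, -59734, 197288, -651598, 2152082
n=3: candidate gives 20, actual b_3 = 14 ✗

no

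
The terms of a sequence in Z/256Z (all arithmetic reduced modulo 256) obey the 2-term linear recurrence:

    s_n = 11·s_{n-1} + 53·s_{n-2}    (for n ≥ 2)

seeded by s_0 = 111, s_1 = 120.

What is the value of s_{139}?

s_2 = 11·120 + 53·111 = 35
s_3 = 11·35 + 53·120 = 89
s_4 = 11·89 + 53·35 = 18
s_5 = 11·18 + 53·89 = 51
s_6 = 11·51 + 53·18 = 235
s_7 = 11·235 + 53·51 = 168
s_8 = 11·168 + 53·235 = 223
s_9 = 11·223 + 53·168 = 93
s_10 = 11·93 + 53·223 = 42
s_11 = 11·42 + 53·93 = 15
s_12 = 11·15 + 53·42 = 87
s_13 = 11·87 + 53·15 = 216
s_14 = 11·216 + 53·87 = 75
s_15 = 11·75 + 53·216 = 241
s_16 = 11·241 + 53·75 = 226
s_17 = 11·226 + 53·241 = 155
s_18 = 11·155 + 53·226 = 115
s_19 = 11·115 + 53·155 = 8
s_20 = 11·8 + 53·115 = 39
s_21 = 11·39 + 53·8 = 85
s_22 = 11·85 + 53·39 = 186
s_23 = 11·186 + 53·85 = 151
s_24 = 11·151 + 53·186 = 255
s_25 = 11·255 + 53·151 = 56
s_26 = 11·56 + 53·255 = 51
s_27 = 11·51 + 53·56 = 201
s_28 = 11·201 + 53·51 = 50
s_29 = 11·50 + 53·201 = 195
s_30 = 11·195 + 53·50 = 187
s_31 = 11·187 + 53·195 = 104
s_32 = 11·104 + 53·187 = 47
s_33 = 11·47 + 53·104 = 141
s_34 = 11·141 + 53·47 = 202
s_35 = 11·202 + 53·141 = 223
s_36 = 11·223 + 53·202 = 103
s_37 = 11·103 + 53·223 = 152
s_38 = 11·152 + 53·103 = 219
s_39 = 11·219 + 53·152 = 225
s_40 = 11·225 + 53·219 = 2
s_41 = 11·2 + 53·225 = 171
s_42 = 11·171 + 53·2 = 195
s_43 = 11·195 + 53·171 = 200
s_44 = 11·200 + 53·195 = 247
s_45 = 11·247 + 53·200 = 5
s_46 = 11·5 + 53·247 = 90
s_47 = 11·90 + 53·5 = 231
s_48 = 11·231 + 53·90 = 143
s_49 = 11·143 + 53·231 = 248
s_50 = 11·248 + 53·143 = 67
s_51 = 11·67 + 53·248 = 57
s_52 = 11·57 + 53·67 = 82
s_53 = 11·82 + 53·57 = 83
s_54 = 11·83 + 53·82 = 139
s_55 = 11·139 + 53·83 = 40
s_56 = 11·40 + 53·139 = 127
s_57 = 11·127 + 53·40 = 189
s_58 = 11·189 + 53·127 = 106
s_59 = 11·106 + 53·189 = 175
s_60 = 11·175 + 53·106 = 119
s_61 = 11·119 + 53·175 = 88
s_62 = 11·88 + 53·119 = 107
s_63 = 11·107 + 53·88 = 209
s_64 = 11·209 + 53·107 = 34
s_65 = 11·34 + 53·209 = 187
s_66 = 11·187 + 53·34 = 19
s_67 = 11·19 + 53·187 = 136
s_68 = 11·136 + 53·19 = 199
s_69 = 11·199 + 53·136 = 181
s_70 = 11·181 + 53·199 = 250
s_71 = 11·250 + 53·181 = 55
s_72 = 11·55 + 53·250 = 31
s_73 = 11·31 + 53·55 = 184
s_74 = 11·184 + 53·31 = 83
s_75 = 11·83 + 53·184 = 169
s_76 = 11·169 + 53·83 = 114
s_77 = 11·114 + 53·169 = 227
s_78 = 11·227 + 53·114 = 91
s_79 = 11·91 + 53·227 = 232
s_80 = 11·232 + 53·91 = 207
s_81 = 11·207 + 53·232 = 237
s_82 = 11·237 + 53·207 = 10
s_83 = 11·10 + 53·237 = 127
s_84 = 11·127 + 53·10 = 135
s_85 = 11·135 + 53·127 = 24
s_86 = 11·24 + 53·135 = 251
s_87 = 11·251 + 53·24 = 193
s_88 = 11·193 + 53·251 = 66
s_89 = 11·66 + 53·193 = 203
s_90 = 11·203 + 53·66 = 99
s_91 = 11·99 + 53·203 = 72
s_92 = 11·72 + 53·99 = 151
s_93 = 11·151 + 53·72 = 101
s_94 = 11·101 + 53·151 = 154
s_95 = 11·154 + 53·101 = 135
s_96 = 11·135 + 53·154 = 175
s_97 = 11·175 + 53·135 = 120
s_98 = 11·120 + 53·175 = 99
s_99 = 11·99 + 53·120 = 25
s_100 = 11·25 + 53·99 = 146
s_101 = 11·146 + 53·25 = 115
s_102 = 11·115 + 53·146 = 43
s_103 = 11·43 + 53·115 = 168
s_104 = 11·168 + 53·43 = 31
s_105 = 11·31 + 53·168 = 29
s_106 = 11·29 + 53·31 = 170
s_107 = 11·170 + 53·29 = 79
s_108 = 11·79 + 53·170 = 151
s_109 = 11·151 + 53·79 = 216
s_110 = 11·216 + 53·151 = 139
s_111 = 11·139 + 53·216 = 177
s_112 = 11·177 + 53·139 = 98
s_113 = 11·98 + 53·177 = 219
s_114 = 11·219 + 53·98 = 179
s_115 = 11·179 + 53·219 = 8
s_116 = 11·8 + 53·179 = 103
s_117 = 11·103 + 53·8 = 21
s_118 = 11·21 + 53·103 = 58
s_119 = 11·58 + 53·21 = 215
s_120 = 11·215 + 53·58 = 63
s_121 = 11·63 + 53·215 = 56
s_122 = 11·56 + 53·63 = 115
s_123 = 11·115 + 53·56 = 137
s_124 = 11·137 + 53·115 = 178
s_125 = 11·178 + 53·137 = 3
s_126 = 11·3 + 53·178 = 251
s_127 = 11·251 + 53·3 = 104
s_128 = 11·104 + 53·251 = 111
s_129 = 11·111 + 53·104 = 77
s_130 = 11·77 + 53·111 = 74
s_131 = 11·74 + 53·77 = 31
s_132 = 11·31 + 53·74 = 167
s_133 = 11·167 + 53·31 = 152
s_134 = 11·152 + 53·167 = 27
s_135 = 11·27 + 53·152 = 161
s_136 = 11·161 + 53·27 = 130
s_137 = 11·130 + 53·161 = 235
s_138 = 11·235 + 53·130 = 3
s_139 = 11·3 + 53·235 = 200

200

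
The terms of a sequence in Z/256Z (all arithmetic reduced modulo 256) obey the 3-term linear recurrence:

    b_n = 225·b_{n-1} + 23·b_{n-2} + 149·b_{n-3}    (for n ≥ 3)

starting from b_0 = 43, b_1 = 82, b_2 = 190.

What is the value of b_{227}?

b_3 = 225·190 + 23·82 + 149·43 = 99
b_4 = 225·99 + 23·190 + 149·82 = 207
b_5 = 225·207 + 23·99 + 149·190 = 106
b_6 = 225·106 + 23·207 + 149·99 = 98
b_7 = 225·98 + 23·106 + 149·207 = 35
b_8 = 225·35 + 23·98 + 149·106 = 67
Continuing the recurrence:
  b_9 = 18;  b_10 = 54;  b_11 = 19;  b_12 = 7;  b_13 = 74;  b_14 = 186
  b_15 = 51;  b_16 = 155;  b_17 = 18;  b_18 = 110;  b_19 = 131;  b_20 = 127
  b_21 = 106;  b_22 = 210;  b_23 = 3;  b_24 = 51;  b_25 = 82;  b_26 = 102
  b_27 = 179;  b_28 = 55;  b_29 = 202;  b_30 = 170;  b_31 = 147;  b_32 = 11
  b_33 = 210;  b_34 = 30;  b_35 = 163;  b_36 = 47;  b_37 = 106;  b_38 = 66
  b_39 = 227;  b_40 = 35;  b_41 = 146;  b_42 = 150;  b_43 = 83;  b_44 = 103
  b_45 = 74;  b_46 = 154;  b_47 = 243;  b_48 = 123;  b_49 = 146;  b_50 = 206
  b_51 = 195;  b_52 = 223;  b_53 = 106;  b_54 = 178;  b_55 = 195;  b_56 = 19
  b_57 = 210;  b_58 = 198;  b_59 = 243;  b_60 = 151;  b_61 = 202;  b_62 = 138
  b_63 = 83;  b_64 = 235;  b_65 = 82;  b_66 = 126;  b_67 = 227;  b_68 = 143
  b_69 = 106;  b_70 = 34;  b_71 = 163;  b_72 = 3;  b_73 = 18;  b_74 = 246
  b_75 = 147;  b_76 = 199;  b_77 = 74;  b_78 = 122;  b_79 = 179;  b_80 = 91
  b_81 = 18;  b_82 = 46;  b_83 = 3;  b_84 = 63;  b_85 = 106;  b_86 = 146
  b_87 = 131;  b_88 = 243;  b_89 = 82;  b_90 = 38;  b_91 = 51;  b_92 = 247
  b_93 = 202;  b_94 = 106;  b_95 = 19;  b_96 = 203;  b_97 = 210;  b_98 = 222
  b_99 = 35;  b_100 = 239;  b_101 = 106;  b_102 = 2;  b_103 = 99;  b_104 = 227
  b_105 = 146;  b_106 = 86;  b_107 = 211;  b_108 = 39;  b_109 = 74;  b_110 = 90
  b_111 = 115;  b_112 = 59;  b_113 = 146;  b_114 = 142;  b_115 = 67;  b_116 = 159
  b_117 = 106;  b_118 = 114;  b_119 = 67;  b_120 = 211;  b_121 = 210;  b_122 = 134
  b_123 = 115;  b_124 = 87;  b_125 = 202;  b_126 = 74;  b_127 = 211;  b_128 = 171
  b_129 = 82;  b_130 = 62;  b_131 = 99;  b_132 = 79;  b_133 = 106;  b_134 = 226
  b_135 = 35;  b_136 = 195;  b_137 = 18;  b_138 = 182;  b_139 = 19;  b_140 = 135
  b_141 = 74;  b_142 = 58;  b_143 = 51;  b_144 = 27;  b_145 = 18;  b_146 = 238
  b_147 = 131;  b_148 = 255;  b_149 = 106;  b_150 = 82;  b_151 = 3;  b_152 = 179
  b_153 = 82;  b_154 = 230;  b_155 = 179;  b_156 = 183;  b_157 = 202;  b_158 = 42
  b_159 = 147;  b_160 = 139;  b_161 = 210;  b_162 = 158;  b_163 = 163;  b_164 = 175
  b_165 = 106;  b_166 = 194;  b_167 = 227;  b_168 = 163;  b_169 = 146;  b_170 = 22
  b_171 = 83;  b_172 = 231;  b_173 = 74;  b_174 = 26;  b_175 = 243;  b_176 = 251
  b_177 = 146;  b_178 = 78;  b_179 = 195;  b_180 = 95;  b_181 = 106;  b_182 = 50
  b_183 = 195;  b_184 = 147;  b_185 = 210;  b_186 = 70;  b_187 = 243;  b_188 = 23
  b_189 = 202;  b_190 = 10;  b_191 = 83;  b_192 = 107;  b_193 = 82;  b_194 = 254
  b_195 = 227;  b_196 = 15;  b_197 = 106;  b_198 = 162;  b_199 = 163;  b_200 = 131
  b_201 = 18;  b_202 = 118;  b_203 = 147;  b_204 = 71;  b_205 = 74;  b_206 = 250
  b_207 = 179;  b_208 = 219;  b_209 = 18;  b_210 = 174;  b_211 = 3;  b_212 = 191
  b_213 = 106;  b_214 = 18;  b_215 = 131;  b_216 = 115;  b_217 = 82;  b_218 = 166
  b_219 = 51;  b_220 = 119;  b_221 = 202;  b_222 = 234;  b_223 = 19;  b_224 = 75
  b_225 = 210
b_226 = 225·210 + 23·75 + 149·19 = 94
b_227 = 225·94 + 23·210 + 149·75 = 35

35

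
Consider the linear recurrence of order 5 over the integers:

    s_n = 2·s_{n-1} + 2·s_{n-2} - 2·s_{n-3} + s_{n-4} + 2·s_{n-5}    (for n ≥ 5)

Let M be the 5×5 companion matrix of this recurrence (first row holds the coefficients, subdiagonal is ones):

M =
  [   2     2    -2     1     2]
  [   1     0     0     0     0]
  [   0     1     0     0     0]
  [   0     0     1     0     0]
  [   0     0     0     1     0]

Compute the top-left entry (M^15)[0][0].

1227792

(M^15)[0][0] is the top entry after applying M 15 times to the unit state (1, 0, 0, 0, 0). Equivalently it is h_{19} for the auxiliary sequence (h_n) obeying the same recurrence with h_4 = 1 and h_i = 0 for 0 ≤ i < 4:
h_5 = 2·1 + 2·0 + -2·0 + 1·0 + 2·0 = 2
h_6 = 2·2 + 2·1 + -2·0 + 1·0 + 2·0 = 6
h_7 = 2·6 + 2·2 + -2·1 + 1·0 + 2·0 = 14
h_8 = 2·14 + 2·6 + -2·2 + 1·1 + 2·0 = 37
h_9 = 2·37 + 2·14 + -2·6 + 1·2 + 2·1 = 94
h_10 = 2·94 + 2·37 + -2·14 + 1·6 + 2·2 = 244
h_11 = 2·244 + 2·94 + -2·37 + 1·14 + 2·6 = 628
h_12 = 2·628 + 2·244 + -2·94 + 1·37 + 2·14 = 1621
h_13 = 2·1621 + 2·628 + -2·244 + 1·94 + 2·37 = 4178
h_14 = 2·4178 + 2·1621 + -2·628 + 1·244 + 2·94 = 10774
h_15 = 2·10774 + 2·4178 + -2·1621 + 1·628 + 2·244 = 27778
h_16 = 2·27778 + 2·10774 + -2·4178 + 1·1621 + 2·628 = 71625
h_17 = 2·71625 + 2·27778 + -2·10774 + 1·4178 + 2·1621 = 184678
h_18 = 2·184678 + 2·71625 + -2·27778 + 1·10774 + 2·4178 = 476180
h_19 = 2·476180 + 2·184678 + -2·71625 + 1·27778 + 2·10774 = 1227792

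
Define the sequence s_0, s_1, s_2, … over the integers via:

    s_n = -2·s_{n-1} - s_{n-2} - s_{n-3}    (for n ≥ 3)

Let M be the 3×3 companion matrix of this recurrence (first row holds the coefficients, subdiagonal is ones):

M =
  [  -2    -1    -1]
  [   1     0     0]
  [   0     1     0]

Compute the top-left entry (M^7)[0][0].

(M^7)[0][0] is the top entry after applying M 7 times to the unit state (1, 0, 0). Equivalently it is h_{9} for the auxiliary sequence (h_n) obeying the same recurrence with h_2 = 1 and h_i = 0 for 0 ≤ i < 2:
h_3 = -2·1 + -1·0 + -1·0 = -2
h_4 = -2·-2 + -1·1 + -1·0 = 3
h_5 = -2·3 + -1·-2 + -1·1 = -5
h_6 = -2·-5 + -1·3 + -1·-2 = 9
h_7 = -2·9 + -1·-5 + -1·3 = -16
h_8 = -2·-16 + -1·9 + -1·-5 = 28
h_9 = -2·28 + -1·-16 + -1·9 = -49

-49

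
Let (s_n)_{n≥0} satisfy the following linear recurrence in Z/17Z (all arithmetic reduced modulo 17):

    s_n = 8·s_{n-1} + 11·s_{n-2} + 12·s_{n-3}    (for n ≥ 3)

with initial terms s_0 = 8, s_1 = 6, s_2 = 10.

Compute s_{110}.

7

s_3 = 8·10 + 11·6 + 12·8 = 4
s_4 = 8·4 + 11·10 + 12·6 = 10
s_5 = 8·10 + 11·4 + 12·10 = 6
s_6 = 8·6 + 11·10 + 12·4 = 2
s_7 = 8·2 + 11·6 + 12·10 = 15
s_8 = 8·15 + 11·2 + 12·6 = 10
s_9 = 8·10 + 11·15 + 12·2 = 14
s_10 = 8·14 + 11·10 + 12·15 = 11
s_11 = 8·11 + 11·14 + 12·10 = 5
s_12 = 8·5 + 11·11 + 12·14 = 6
s_13 = 8·6 + 11·5 + 12·11 = 14
s_14 = 8·14 + 11·6 + 12·5 = 0
s_15 = 8·0 + 11·14 + 12·6 = 5
s_16 = 8·5 + 11·0 + 12·14 = 4
s_17 = 8·4 + 11·5 + 12·0 = 2
s_18 = 8·2 + 11·4 + 12·5 = 1
s_19 = 8·1 + 11·2 + 12·4 = 10
s_20 = 8·10 + 11·1 + 12·2 = 13
s_21 = 8·13 + 11·10 + 12·1 = 5
s_22 = 8·5 + 11·13 + 12·10 = 14
s_23 = 8·14 + 11·5 + 12·13 = 0
s_24 = 8·0 + 11·14 + 12·5 = 10
s_25 = 8·10 + 11·0 + 12·14 = 10
s_26 = 8·10 + 11·10 + 12·0 = 3
s_27 = 8·3 + 11·10 + 12·10 = 16
s_28 = 8·16 + 11·3 + 12·10 = 9
s_29 = 8·9 + 11·16 + 12·3 = 12
s_30 = 8·12 + 11·9 + 12·16 = 13
s_31 = 8·13 + 11·12 + 12·9 = 4
s_32 = 8·4 + 11·13 + 12·12 = 13
s_33 = 8·13 + 11·4 + 12·13 = 15
s_34 = 8·15 + 11·13 + 12·4 = 5
s_35 = 8·5 + 11·15 + 12·13 = 4
s_36 = 8·4 + 11·5 + 12·15 = 12
s_37 = 8·12 + 11·4 + 12·5 = 13
s_38 = 8·13 + 11·12 + 12·4 = 12
s_39 = 8·12 + 11·13 + 12·12 = 9
s_40 = 8·9 + 11·12 + 12·13 = 3
s_41 = 8·3 + 11·9 + 12·12 = 12
s_42 = 8·12 + 11·3 + 12·9 = 16
s_43 = 8·16 + 11·12 + 12·3 = 7
s_44 = 8·7 + 11·16 + 12·12 = 2
s_45 = 8·2 + 11·7 + 12·16 = 13
s_46 = 8·13 + 11·2 + 12·7 = 6
s_47 = 8·6 + 11·13 + 12·2 = 11
s_48 = 8·11 + 11·6 + 12·13 = 4
s_49 = 8·4 + 11·11 + 12·6 = 4
s_50 = 8·4 + 11·4 + 12·11 = 4
s_51 = 8·4 + 11·4 + 12·4 = 5
s_52 = 8·5 + 11·4 + 12·4 = 13
s_53 = 8·13 + 11·5 + 12·4 = 3
s_54 = 8·3 + 11·13 + 12·5 = 6
s_55 = 8·6 + 11·3 + 12·13 = 16
s_56 = 8·16 + 11·6 + 12·3 = 9
s_57 = 8·9 + 11·16 + 12·6 = 14
s_58 = 8·14 + 11·9 + 12·16 = 12
s_59 = 8·12 + 11·14 + 12·9 = 1
s_60 = 8·1 + 11·12 + 12·14 = 2
s_61 = 8·2 + 11·1 + 12·12 = 1
s_62 = 8·1 + 11·2 + 12·1 = 8
s_63 = 8·8 + 11·1 + 12·2 = 14
s_64 = 8·14 + 11·8 + 12·1 = 8
s_65 = 8·8 + 11·14 + 12·8 = 8
s_66 = 8·8 + 11·8 + 12·14 = 14
s_67 = 8·14 + 11·8 + 12·8 = 7
s_68 = 8·7 + 11·14 + 12·8 = 0
s_69 = 8·0 + 11·7 + 12·14 = 7
s_70 = 8·7 + 11·0 + 12·7 = 4
s_71 = 8·4 + 11·7 + 12·0 = 7
s_72 = 8·7 + 11·4 + 12·7 = 14
s_73 = 8·14 + 11·7 + 12·4 = 16
s_74 = 8·16 + 11·14 + 12·7 = 9
s_75 = 8·9 + 11·16 + 12·14 = 8
s_76 = 8·8 + 11·9 + 12·16 = 15
s_77 = 8·15 + 11·8 + 12·9 = 10
s_78 = 8·10 + 11·15 + 12·8 = 1
s_79 = 8·1 + 11·10 + 12·15 = 9
s_80 = 8·9 + 11·1 + 12·10 = 16
s_81 = 8·16 + 11·9 + 12·1 = 1
s_82 = 8·1 + 11·16 + 12·9 = 3
s_83 = 8·3 + 11·1 + 12·16 = 6
s_84 = 8·6 + 11·3 + 12·1 = 8
s_85 = 8·8 + 11·6 + 12·3 = 13
s_86 = 8·13 + 11·8 + 12·6 = 9
s_87 = 8·9 + 11·13 + 12·8 = 5
s_88 = 8·5 + 11·9 + 12·13 = 6
s_89 = 8·6 + 11·5 + 12·9 = 7
s_90 = 8·7 + 11·6 + 12·5 = 12
s_91 = 8·12 + 11·7 + 12·6 = 7
s_92 = 8·7 + 11·12 + 12·7 = 0
s_93 = 8·0 + 11·7 + 12·12 = 0
s_94 = 8·0 + 11·0 + 12·7 = 16
s_95 = 8·16 + 11·0 + 12·0 = 9
s_96 = 8·9 + 11·16 + 12·0 = 10
s_97 = 8·10 + 11·9 + 12·16 = 14
s_98 = 8·14 + 11·10 + 12·9 = 7
s_99 = 8·7 + 11·14 + 12·10 = 7
s_100 = 8·7 + 11·7 + 12·14 = 12
s_101 = 8·12 + 11·7 + 12·7 = 2
s_102 = 8·2 + 11·12 + 12·7 = 11
s_103 = 8·11 + 11·2 + 12·12 = 16
s_104 = 8·16 + 11·11 + 12·2 = 1
s_105 = 8·1 + 11·16 + 12·11 = 10
s_106 = 8·10 + 11·1 + 12·16 = 11
s_107 = 8·11 + 11·10 + 12·1 = 6
s_108 = 8·6 + 11·11 + 12·10 = 0
s_109 = 8·0 + 11·6 + 12·11 = 11
s_110 = 8·11 + 11·0 + 12·6 = 7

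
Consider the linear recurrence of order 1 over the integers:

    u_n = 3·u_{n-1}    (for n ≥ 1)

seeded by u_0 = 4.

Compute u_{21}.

u_1 = 3·4 = 12
u_2 = 3·12 = 36
u_3 = 3·36 = 108
u_4 = 3·108 = 324
u_5 = 3·324 = 972
u_6 = 3·972 = 2916
u_7 = 3·2916 = 8748
u_8 = 3·8748 = 26244
u_9 = 3·26244 = 78732
u_10 = 3·78732 = 236196
u_11 = 3·236196 = 708588
u_12 = 3·708588 = 2125764
u_13 = 3·2125764 = 6377292
u_14 = 3·6377292 = 19131876
u_15 = 3·19131876 = 57395628
u_16 = 3·57395628 = 172186884
u_17 = 3·172186884 = 516560652
u_18 = 3·516560652 = 1549681956
u_19 = 3·1549681956 = 4649045868
u_20 = 3·4649045868 = 13947137604
u_21 = 3·13947137604 = 41841412812

41841412812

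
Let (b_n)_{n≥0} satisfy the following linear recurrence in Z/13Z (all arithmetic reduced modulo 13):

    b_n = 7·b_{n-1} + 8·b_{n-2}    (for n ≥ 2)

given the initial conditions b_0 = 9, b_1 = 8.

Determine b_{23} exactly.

b_2 = 7·8 + 8·9 = 11
b_3 = 7·11 + 8·8 = 11
b_4 = 7·11 + 8·11 = 9
b_5 = 7·9 + 8·11 = 8
(b_4, b_5) = (9, 8) = (b_0, b_1), so the sequence has period 4.
23 ≡ 3 (mod 4), hence b_23 = b_3 = 11.

11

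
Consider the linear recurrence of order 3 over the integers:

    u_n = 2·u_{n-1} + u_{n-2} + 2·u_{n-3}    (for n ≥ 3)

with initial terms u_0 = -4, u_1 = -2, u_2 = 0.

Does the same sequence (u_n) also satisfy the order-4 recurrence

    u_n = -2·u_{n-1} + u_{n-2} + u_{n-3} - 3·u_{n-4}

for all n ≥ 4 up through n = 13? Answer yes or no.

Terms u_0..u_13: -4, -2, 0, -10, -24, -58, -160, -426, -1128, -3002, -7984, -21226, -56440, -150074
n=4: candidate gives 30, actual u_4 = -24 ✗

no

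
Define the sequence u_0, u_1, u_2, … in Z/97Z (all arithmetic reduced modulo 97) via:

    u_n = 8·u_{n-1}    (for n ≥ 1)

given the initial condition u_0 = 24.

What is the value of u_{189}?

44

u_1 = 8·24 = 95
u_2 = 8·95 = 81
u_3 = 8·81 = 66
u_4 = 8·66 = 43
u_5 = 8·43 = 53
u_6 = 8·53 = 36
u_7 = 8·36 = 94
u_8 = 8·94 = 73
u_9 = 8·73 = 2
u_10 = 8·2 = 16
u_11 = 8·16 = 31
u_12 = 8·31 = 54
u_13 = 8·54 = 44
u_14 = 8·44 = 61
u_15 = 8·61 = 3
u_16 = 8·3 = 24
(u_16) = (24) = (u_0), so the sequence has period 16.
189 ≡ 13 (mod 16), hence u_189 = u_13 = 44.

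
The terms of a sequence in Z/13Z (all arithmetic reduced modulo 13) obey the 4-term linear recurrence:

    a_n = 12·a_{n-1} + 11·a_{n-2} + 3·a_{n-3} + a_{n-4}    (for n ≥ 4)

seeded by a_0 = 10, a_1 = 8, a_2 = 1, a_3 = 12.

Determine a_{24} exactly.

a_4 = 12·12 + 11·1 + 3·8 + 1·10 = 7
a_5 = 12·7 + 11·12 + 3·1 + 1·8 = 6
a_6 = 12·6 + 11·7 + 3·12 + 1·1 = 4
a_7 = 12·4 + 11·6 + 3·7 + 1·12 = 4
a_8 = 12·4 + 11·4 + 3·6 + 1·7 = 0
a_9 = 12·0 + 11·4 + 3·4 + 1·6 = 10
a_10 = 12·10 + 11·0 + 3·4 + 1·4 = 6
a_11 = 12·6 + 11·10 + 3·0 + 1·4 = 4
a_12 = 12·4 + 11·6 + 3·10 + 1·0 = 1
a_13 = 12·1 + 11·4 + 3·6 + 1·10 = 6
a_14 = 12·6 + 11·1 + 3·4 + 1·6 = 10
a_15 = 12·10 + 11·6 + 3·1 + 1·4 = 11
a_16 = 12·11 + 11·10 + 3·6 + 1·1 = 1
a_17 = 12·1 + 11·11 + 3·10 + 1·6 = 0
a_18 = 12·0 + 11·1 + 3·11 + 1·10 = 2
a_19 = 12·2 + 11·0 + 3·1 + 1·11 = 12
a_20 = 12·12 + 11·2 + 3·0 + 1·1 = 11
a_21 = 12·11 + 11·12 + 3·2 + 1·0 = 10
a_22 = 12·10 + 11·11 + 3·12 + 1·2 = 6
a_23 = 12·6 + 11·10 + 3·11 + 1·12 = 6
a_24 = 12·6 + 11·6 + 3·10 + 1·11 = 10

10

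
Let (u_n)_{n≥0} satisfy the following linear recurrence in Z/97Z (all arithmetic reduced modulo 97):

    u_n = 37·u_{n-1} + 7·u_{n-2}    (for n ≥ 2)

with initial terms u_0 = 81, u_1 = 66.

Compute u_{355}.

u_2 = 37·66 + 7·81 = 2
u_3 = 37·2 + 7·66 = 51
u_4 = 37·51 + 7·2 = 58
u_5 = 37·58 + 7·51 = 78
u_6 = 37·78 + 7·58 = 91
u_7 = 37·91 + 7·78 = 33
Continuing the recurrence:
  u_8 = 15;  u_9 = 10;  u_10 = 87;  u_11 = 88;  u_12 = 82;  u_13 = 61
  u_14 = 18;  u_15 = 26;  u_16 = 21;  u_17 = 86;  u_18 = 31;  u_19 = 3
  u_20 = 37;  u_21 = 32;  u_22 = 85;  u_23 = 71;  u_24 = 21;  u_25 = 13
  u_26 = 46;  u_27 = 47;  u_28 = 24;  u_29 = 53;  u_30 = 92;  u_31 = 89
  u_32 = 57;  u_33 = 16;  u_34 = 21;  u_35 = 16;  u_36 = 60;  u_37 = 4
  u_38 = 83;  u_39 = 92;  u_40 = 8;  u_41 = 67;  u_42 = 13;  u_43 = 77
  u_44 = 30;  u_45 = 0;  u_46 = 16;  u_47 = 10;  u_48 = 94;  u_49 = 56
  u_50 = 14;  u_51 = 37;  u_52 = 12;  u_53 = 24;  u_54 = 2;  u_55 = 48
  u_56 = 44;  u_57 = 24;  u_58 = 32;  u_59 = 91;  u_60 = 2;  u_61 = 32
  u_62 = 34;  u_63 = 27;  u_64 = 73;  u_65 = 77;  u_66 = 62;  u_67 = 20
  u_68 = 10;  u_69 = 25;  u_70 = 25;  u_71 = 33;  u_72 = 38;  u_73 = 85
  u_74 = 16;  u_75 = 23;  u_76 = 90;  u_77 = 96;  u_78 = 11;  u_79 = 12
  u_80 = 36;  u_81 = 58;  u_82 = 70;  u_83 = 86;  u_84 = 83;  u_85 = 84
  u_86 = 3;  u_87 = 20;  u_88 = 82;  u_89 = 70;  u_90 = 60;  u_91 = 91
  u_92 = 4;  u_93 = 9;  u_94 = 70;  u_95 = 34;  u_96 = 2;  u_97 = 21
  u_98 = 15;  u_99 = 23;  u_100 = 83;  u_101 = 31;  u_102 = 79;  u_103 = 36
  u_104 = 42;  u_105 = 60;  u_106 = 89;  u_107 = 27;  u_108 = 70;  u_109 = 63
  u_110 = 8;  u_111 = 58;  u_112 = 68;  u_113 = 12;  u_114 = 47;  u_115 = 77
  u_116 = 74;  u_117 = 76;  u_118 = 32;  u_119 = 67;  u_120 = 84;  u_121 = 85
  u_122 = 47;  u_123 = 6;  u_124 = 66;  u_125 = 59;  u_126 = 26;  u_127 = 17
  u_128 = 35;  u_129 = 56;  u_130 = 86;  u_131 = 82;  u_132 = 47;  u_133 = 82
  u_134 = 65;  u_135 = 69;  u_136 = 1;  u_137 = 35;  u_138 = 41;  u_139 = 16
  u_140 = 6;  u_141 = 43;  u_142 = 81;  u_143 = 0;  u_144 = 82;  u_145 = 27
  u_146 = 21;  u_147 = 93;  u_148 = 96;  u_149 = 32;  u_150 = 13;  u_151 = 26
  u_152 = 83;  u_153 = 52;  u_154 = 80;  u_155 = 26;  u_156 = 67;  u_157 = 42
  u_158 = 83;  u_159 = 67;  u_160 = 53;  u_161 = 5;  u_162 = 71;  u_163 = 43
  u_164 = 51;  u_165 = 54;  u_166 = 27;  u_167 = 19;  u_168 = 19;  u_169 = 60
  u_170 = 25;  u_171 = 84;  u_172 = 82;  u_173 = 33;  u_174 = 49;  u_175 = 7
  u_176 = 20;  u_177 = 13;  u_178 = 39;  u_179 = 79;  u_180 = 92;  u_181 = 77
  u_182 = 1;  u_183 = 91;  u_184 = 76;  u_185 = 54;  u_186 = 8;  u_187 = 92
  u_188 = 65;  u_189 = 42;  u_190 = 69;  u_191 = 34;  u_192 = 92;  u_193 = 53
  u_194 = 83;  u_195 = 47;  u_196 = 89;  u_197 = 33;  u_198 = 1;  u_199 = 74
  u_200 = 29;  u_201 = 39;  u_202 = 94;  u_203 = 65;  u_204 = 56;  u_205 = 5
  u_206 = 92;  u_207 = 44;  u_208 = 41;  u_209 = 79;  u_210 = 9;  u_211 = 13
  u_212 = 59;  u_213 = 43;  u_214 = 64;  u_215 = 50;  u_216 = 67;  u_217 = 16
  u_218 = 91;  u_219 = 84;  u_220 = 59;  u_221 = 55;  u_222 = 23;  u_223 = 72
  u_224 = 12;  u_225 = 75;  u_226 = 46;  u_227 = 93;  u_228 = 77;  u_229 = 8
  u_230 = 59;  u_231 = 8;  u_232 = 30;  u_233 = 2;  u_234 = 90;  u_235 = 46
  u_236 = 4;  u_237 = 82;  u_238 = 55;  u_239 = 87;  u_240 = 15;  u_241 = 0
  u_242 = 8;  u_243 = 5;  u_244 = 47;  u_245 = 28;  u_246 = 7;  u_247 = 67
  u_248 = 6;  u_249 = 12;  u_250 = 1;  u_251 = 24;  u_252 = 22;  u_253 = 12
  u_254 = 16;  u_255 = 94;  u_256 = 1;  u_257 = 16;  u_258 = 17;  u_259 = 62
  u_260 = 85;  u_261 = 87;  u_262 = 31;  u_263 = 10;  u_264 = 5;  u_265 = 61
  u_266 = 61;  u_267 = 65;  u_268 = 19;  u_269 = 91;  u_270 = 8;  u_271 = 60
  u_272 = 45;  u_273 = 48;  u_274 = 54;  u_275 = 6;  u_276 = 18;  u_277 = 29
  u_278 = 35;  u_279 = 43;  u_280 = 90;  u_281 = 42;  u_282 = 50;  u_283 = 10
  u_284 = 41;  u_285 = 35;  u_286 = 30;  u_287 = 94;  u_288 = 2;  u_289 = 53
  u_290 = 35;  u_291 = 17;  u_292 = 1;  u_293 = 59;  u_294 = 56;  u_295 = 60
  u_296 = 90;  u_297 = 64;  u_298 = 88;  u_299 = 18;  u_300 = 21;  u_301 = 30
  u_302 = 93;  u_303 = 62;  u_304 = 35;  u_305 = 80;  u_306 = 4;  u_307 = 29
  u_308 = 34;  u_309 = 6;  u_310 = 72;  u_311 = 87;  u_312 = 37;  u_313 = 38
  u_314 = 16;  u_315 = 82;  u_316 = 42;  u_317 = 91;  u_318 = 72;  u_319 = 3
  u_320 = 33;  u_321 = 78;  u_322 = 13;  u_323 = 57;  u_324 = 66;  u_325 = 28
  u_326 = 43;  u_327 = 41;  u_328 = 72;  u_329 = 41;  u_330 = 81;  u_331 = 83
  u_332 = 49;  u_333 = 66;  u_334 = 69;  u_335 = 8;  u_336 = 3;  u_337 = 70
  u_338 = 89;  u_339 = 0;  u_340 = 41;  u_341 = 62;  u_342 = 59;  u_343 = 95
  u_344 = 48;  u_345 = 16;  u_346 = 55;  u_347 = 13;  u_348 = 90;  u_349 = 26
  u_350 = 40;  u_351 = 13;  u_352 = 82;  u_353 = 21
u_354 = 37·21 + 7·82 = 90
u_355 = 37·90 + 7·21 = 82

82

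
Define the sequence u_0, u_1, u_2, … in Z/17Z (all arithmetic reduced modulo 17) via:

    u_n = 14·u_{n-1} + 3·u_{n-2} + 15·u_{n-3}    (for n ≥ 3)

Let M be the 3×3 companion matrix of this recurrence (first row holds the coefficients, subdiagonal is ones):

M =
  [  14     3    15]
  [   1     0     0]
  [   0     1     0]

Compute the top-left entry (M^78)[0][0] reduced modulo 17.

(M^78)[0][0] is the top entry after applying M 78 times to the unit state (1, 0, 0). Equivalently it is h_{80} for the auxiliary sequence (h_n) obeying the same recurrence with h_2 = 1 and h_i = 0 for 0 ≤ i < 2:
h_3 = 14·1 + 3·0 + 15·0 = 14
h_4 = 14·14 + 3·1 + 15·0 = 12
h_5 = 14·12 + 3·14 + 15·1 = 4
h_6 = 14·4 + 3·12 + 15·14 = 13
h_7 = 14·13 + 3·4 + 15·12 = 0
h_8 = 14·0 + 3·13 + 15·4 = 14
h_9 = 14·14 + 3·0 + 15·13 = 0
h_10 = 14·0 + 3·14 + 15·0 = 8
h_11 = 14·8 + 3·0 + 15·14 = 16
h_12 = 14·16 + 3·8 + 15·0 = 10
h_13 = 14·10 + 3·16 + 15·8 = 2
h_14 = 14·2 + 3·10 + 15·16 = 9
h_15 = 14·9 + 3·2 + 15·10 = 10
h_16 = 14·10 + 3·9 + 15·2 = 10
h_17 = 14·10 + 3·10 + 15·9 = 16
h_18 = 14·16 + 3·10 + 15·10 = 13
h_19 = 14·13 + 3·16 + 15·10 = 6
h_20 = 14·6 + 3·13 + 15·16 = 6
h_21 = 14·6 + 3·6 + 15·13 = 8
h_22 = 14·8 + 3·6 + 15·6 = 16
h_23 = 14·16 + 3·8 + 15·6 = 15
h_24 = 14·15 + 3·16 + 15·8 = 4
h_25 = 14·4 + 3·15 + 15·16 = 1
h_26 = 14·1 + 3·4 + 15·15 = 13
h_27 = 14·13 + 3·1 + 15·4 = 7
h_28 = 14·7 + 3·13 + 15·1 = 16
h_29 = 14·16 + 3·7 + 15·13 = 15
h_30 = 14·15 + 3·16 + 15·7 = 6
h_31 = 14·6 + 3·15 + 15·16 = 12
h_32 = 14·12 + 3·6 + 15·15 = 3
h_33 = 14·3 + 3·12 + 15·6 = 15
h_34 = 14·15 + 3·3 + 15·12 = 8
h_35 = 14·8 + 3·15 + 15·3 = 15
h_36 = 14·15 + 3·8 + 15·15 = 0
h_37 = 14·0 + 3·15 + 15·8 = 12
h_38 = 14·12 + 3·0 + 15·15 = 2
h_39 = 14·2 + 3·12 + 15·0 = 13
h_40 = 14·13 + 3·2 + 15·12 = 11
h_41 = 14·11 + 3·13 + 15·2 = 2
h_42 = 14·2 + 3·11 + 15·13 = 1
h_43 = 14·1 + 3·2 + 15·11 = 15
h_44 = 14·15 + 3·1 + 15·2 = 5
h_45 = 14·5 + 3·15 + 15·1 = 11
h_46 = 14·11 + 3·5 + 15·15 = 3
h_47 = 14·3 + 3·11 + 15·5 = 14
h_48 = 14·14 + 3·3 + 15·11 = 13
h_49 = 14·13 + 3·14 + 15·3 = 14
h_50 = 14·14 + 3·13 + 15·14 = 3
h_51 = 14·3 + 3·14 + 15·13 = 7
h_52 = 14·7 + 3·3 + 15·14 = 11
h_53 = 14·11 + 3·7 + 15·3 = 16
h_54 = 14·16 + 3·11 + 15·7 = 5
h_55 = 14·5 + 3·16 + 15·11 = 11
h_56 = 14·11 + 3·5 + 15·16 = 1
h_57 = 14·1 + 3·11 + 15·5 = 3
h_58 = 14·3 + 3·1 + 15·11 = 6
h_59 = 14·6 + 3·3 + 15·1 = 6
h_60 = 14·6 + 3·6 + 15·3 = 11
h_61 = 14·11 + 3·6 + 15·6 = 7
h_62 = 14·7 + 3·11 + 15·6 = 0
h_63 = 14·0 + 3·7 + 15·11 = 16
h_64 = 14·16 + 3·0 + 15·7 = 6
h_65 = 14·6 + 3·16 + 15·0 = 13
h_66 = 14·13 + 3·6 + 15·16 = 15
h_67 = 14·15 + 3·13 + 15·6 = 16
h_68 = 14·16 + 3·15 + 15·13 = 5
h_69 = 14·5 + 3·16 + 15·15 = 3
h_70 = 14·3 + 3·5 + 15·16 = 8
h_71 = 14·8 + 3·3 + 15·5 = 9
h_72 = 14·9 + 3·8 + 15·3 = 8
h_73 = 14·8 + 3·9 + 15·8 = 4
h_74 = 14·4 + 3·8 + 15·9 = 11
h_75 = 14·11 + 3·4 + 15·8 = 14
h_76 = 14·14 + 3·11 + 15·4 = 0
h_77 = 14·0 + 3·14 + 15·11 = 3
h_78 = 14·3 + 3·0 + 15·14 = 14
h_79 = 14·14 + 3·3 + 15·0 = 1
h_80 = 14·1 + 3·14 + 15·3 = 16

16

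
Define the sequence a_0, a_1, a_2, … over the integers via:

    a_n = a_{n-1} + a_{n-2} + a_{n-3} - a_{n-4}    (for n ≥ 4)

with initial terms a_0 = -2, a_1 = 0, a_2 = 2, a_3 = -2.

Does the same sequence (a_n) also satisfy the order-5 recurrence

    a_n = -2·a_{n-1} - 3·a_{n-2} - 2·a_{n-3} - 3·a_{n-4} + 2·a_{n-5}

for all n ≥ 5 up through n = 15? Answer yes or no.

no

Terms a_0..a_15: -2, 0, 2, -2, 2, 2, 0, 6, 6, 10, 22, 32, 58, 102, 170, 298
n=5: candidate gives -6, actual a_5 = 2 ✗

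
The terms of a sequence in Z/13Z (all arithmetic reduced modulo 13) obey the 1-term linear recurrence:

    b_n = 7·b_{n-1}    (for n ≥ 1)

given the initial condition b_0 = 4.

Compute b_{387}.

7

b_1 = 7·4 = 2
b_2 = 7·2 = 1
b_3 = 7·1 = 7
b_4 = 7·7 = 10
b_5 = 7·10 = 5
b_6 = 7·5 = 9
b_7 = 7·9 = 11
b_8 = 7·11 = 12
b_9 = 7·12 = 6
b_10 = 7·6 = 3
b_11 = 7·3 = 8
b_12 = 7·8 = 4
(b_12) = (4) = (b_0), so the sequence has period 12.
387 ≡ 3 (mod 12), hence b_387 = b_3 = 7.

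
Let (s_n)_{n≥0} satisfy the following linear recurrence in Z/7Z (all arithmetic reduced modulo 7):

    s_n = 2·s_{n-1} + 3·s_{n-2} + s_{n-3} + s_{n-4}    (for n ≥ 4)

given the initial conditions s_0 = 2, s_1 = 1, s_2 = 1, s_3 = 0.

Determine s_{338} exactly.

1

s_4 = 2·0 + 3·1 + 1·1 + 1·2 = 6
s_5 = 2·6 + 3·0 + 1·1 + 1·1 = 0
s_6 = 2·0 + 3·6 + 1·0 + 1·1 = 5
s_7 = 2·5 + 3·0 + 1·6 + 1·0 = 2
s_8 = 2·2 + 3·5 + 1·0 + 1·6 = 4
s_9 = 2·4 + 3·2 + 1·5 + 1·0 = 5
s_10 = 2·5 + 3·4 + 1·2 + 1·5 = 1
s_11 = 2·1 + 3·5 + 1·4 + 1·2 = 2
s_12 = 2·2 + 3·1 + 1·5 + 1·4 = 2
s_13 = 2·2 + 3·2 + 1·1 + 1·5 = 2
s_14 = 2·2 + 3·2 + 1·2 + 1·1 = 6
s_15 = 2·6 + 3·2 + 1·2 + 1·2 = 1
s_16 = 2·1 + 3·6 + 1·2 + 1·2 = 3
s_17 = 2·3 + 3·1 + 1·6 + 1·2 = 3
s_18 = 2·3 + 3·3 + 1·1 + 1·6 = 1
s_19 = 2·1 + 3·3 + 1·3 + 1·1 = 1
s_20 = 2·1 + 3·1 + 1·3 + 1·3 = 4
s_21 = 2·4 + 3·1 + 1·1 + 1·3 = 1
s_22 = 2·1 + 3·4 + 1·1 + 1·1 = 2
s_23 = 2·2 + 3·1 + 1·4 + 1·1 = 5
s_24 = 2·5 + 3·2 + 1·1 + 1·4 = 0
s_25 = 2·0 + 3·5 + 1·2 + 1·1 = 4
s_26 = 2·4 + 3·0 + 1·5 + 1·2 = 1
s_27 = 2·1 + 3·4 + 1·0 + 1·5 = 5
s_28 = 2·5 + 3·1 + 1·4 + 1·0 = 3
s_29 = 2·3 + 3·5 + 1·1 + 1·4 = 5
s_30 = 2·5 + 3·3 + 1·5 + 1·1 = 4
s_31 = 2·4 + 3·5 + 1·3 + 1·5 = 3
s_32 = 2·3 + 3·4 + 1·5 + 1·3 = 5
s_33 = 2·5 + 3·3 + 1·4 + 1·5 = 0
s_34 = 2·0 + 3·5 + 1·3 + 1·4 = 1
s_35 = 2·1 + 3·0 + 1·5 + 1·3 = 3
s_36 = 2·3 + 3·1 + 1·0 + 1·5 = 0
s_37 = 2·0 + 3·3 + 1·1 + 1·0 = 3
s_38 = 2·3 + 3·0 + 1·3 + 1·1 = 3
s_39 = 2·3 + 3·3 + 1·0 + 1·3 = 4
s_40 = 2·4 + 3·3 + 1·3 + 1·0 = 6
s_41 = 2·6 + 3·4 + 1·3 + 1·3 = 2
s_42 = 2·2 + 3·6 + 1·4 + 1·3 = 1
s_43 = 2·1 + 3·2 + 1·6 + 1·4 = 4
s_44 = 2·4 + 3·1 + 1·2 + 1·6 = 5
s_45 = 2·5 + 3·4 + 1·1 + 1·2 = 4
s_46 = 2·4 + 3·5 + 1·4 + 1·1 = 0
s_47 = 2·0 + 3·4 + 1·5 + 1·4 = 0
s_48 = 2·0 + 3·0 + 1·4 + 1·5 = 2
s_49 = 2·2 + 3·0 + 1·0 + 1·4 = 1
s_50 = 2·1 + 3·2 + 1·0 + 1·0 = 1
s_51 = 2·1 + 3·1 + 1·2 + 1·0 = 0
(s_48, s_49, s_50, s_51) = (2, 1, 1, 0) = (s_0, s_1, s_2, s_3), so the sequence has period 48.
338 ≡ 2 (mod 48), hence s_338 = s_2 = 1.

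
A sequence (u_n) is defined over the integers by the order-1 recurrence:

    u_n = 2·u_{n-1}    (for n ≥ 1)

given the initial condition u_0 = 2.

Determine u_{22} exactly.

u_1 = 2·2 = 4
u_2 = 2·4 = 8
u_3 = 2·8 = 16
u_4 = 2·16 = 32
u_5 = 2·32 = 64
u_6 = 2·64 = 128
u_7 = 2·128 = 256
u_8 = 2·256 = 512
u_9 = 2·512 = 1024
u_10 = 2·1024 = 2048
u_11 = 2·2048 = 4096
u_12 = 2·4096 = 8192
u_13 = 2·8192 = 16384
u_14 = 2·16384 = 32768
u_15 = 2·32768 = 65536
u_16 = 2·65536 = 131072
u_17 = 2·131072 = 262144
u_18 = 2·262144 = 524288
u_19 = 2·524288 = 1048576
u_20 = 2·1048576 = 2097152
u_21 = 2·2097152 = 4194304
u_22 = 2·4194304 = 8388608

8388608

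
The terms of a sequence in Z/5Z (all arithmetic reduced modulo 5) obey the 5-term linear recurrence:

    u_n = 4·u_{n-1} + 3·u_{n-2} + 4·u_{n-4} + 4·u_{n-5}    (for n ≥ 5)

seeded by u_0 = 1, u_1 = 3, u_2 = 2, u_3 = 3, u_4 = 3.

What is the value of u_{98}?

1

u_5 = 4·3 + 3·3 + 0·2 + 4·3 + 4·1 = 2
u_6 = 4·2 + 3·3 + 0·3 + 4·2 + 4·3 = 2
u_7 = 4·2 + 3·2 + 0·3 + 4·3 + 4·2 = 4
u_8 = 4·4 + 3·2 + 0·2 + 4·3 + 4·3 = 1
u_9 = 4·1 + 3·4 + 0·2 + 4·2 + 4·3 = 1
u_10 = 4·1 + 3·1 + 0·4 + 4·2 + 4·2 = 3
u_11 = 4·3 + 3·1 + 0·1 + 4·4 + 4·2 = 4
u_12 = 4·4 + 3·3 + 0·1 + 4·1 + 4·4 = 0
u_13 = 4·0 + 3·4 + 0·3 + 4·1 + 4·1 = 0
u_14 = 4·0 + 3·0 + 0·4 + 4·3 + 4·1 = 1
u_15 = 4·1 + 3·0 + 0·0 + 4·4 + 4·3 = 2
u_16 = 4·2 + 3·1 + 0·0 + 4·0 + 4·4 = 2
u_17 = 4·2 + 3·2 + 0·1 + 4·0 + 4·0 = 4
u_18 = 4·4 + 3·2 + 0·2 + 4·1 + 4·0 = 1
u_19 = 4·1 + 3·4 + 0·2 + 4·2 + 4·1 = 3
u_20 = 4·3 + 3·1 + 0·4 + 4·2 + 4·2 = 1
u_21 = 4·1 + 3·3 + 0·1 + 4·4 + 4·2 = 2
u_22 = 4·2 + 3·1 + 0·3 + 4·1 + 4·4 = 1
u_23 = 4·1 + 3·2 + 0·1 + 4·3 + 4·1 = 1
u_24 = 4·1 + 3·1 + 0·2 + 4·1 + 4·3 = 3
u_25 = 4·3 + 3·1 + 0·1 + 4·2 + 4·1 = 2
u_26 = 4·2 + 3·3 + 0·1 + 4·1 + 4·2 = 4
u_27 = 4·4 + 3·2 + 0·3 + 4·1 + 4·1 = 0
u_28 = 4·0 + 3·4 + 0·2 + 4·3 + 4·1 = 3
u_29 = 4·3 + 3·0 + 0·4 + 4·2 + 4·3 = 2
u_30 = 4·2 + 3·3 + 0·0 + 4·4 + 4·2 = 1
u_31 = 4·1 + 3·2 + 0·3 + 4·0 + 4·4 = 1
u_32 = 4·1 + 3·1 + 0·2 + 4·3 + 4·0 = 4
u_33 = 4·4 + 3·1 + 0·1 + 4·2 + 4·3 = 4
u_34 = 4·4 + 3·4 + 0·1 + 4·1 + 4·2 = 0
u_35 = 4·0 + 3·4 + 0·4 + 4·1 + 4·1 = 0
u_36 = 4·0 + 3·0 + 0·4 + 4·4 + 4·1 = 0
u_37 = 4·0 + 3·0 + 0·0 + 4·4 + 4·4 = 2
u_38 = 4·2 + 3·0 + 0·0 + 4·0 + 4·4 = 4
u_39 = 4·4 + 3·2 + 0·0 + 4·0 + 4·0 = 2
u_40 = 4·2 + 3·4 + 0·2 + 4·0 + 4·0 = 0
u_41 = 4·0 + 3·2 + 0·4 + 4·2 + 4·0 = 4
u_42 = 4·4 + 3·0 + 0·2 + 4·4 + 4·2 = 0
u_43 = 4·0 + 3·4 + 0·0 + 4·2 + 4·4 = 1
u_44 = 4·1 + 3·0 + 0·4 + 4·0 + 4·2 = 2
u_45 = 4·2 + 3·1 + 0·0 + 4·4 + 4·0 = 2
u_46 = 4·2 + 3·2 + 0·1 + 4·0 + 4·4 = 0
u_47 = 4·0 + 3·2 + 0·2 + 4·1 + 4·0 = 0
u_48 = 4·0 + 3·0 + 0·2 + 4·2 + 4·1 = 2
u_49 = 4·2 + 3·0 + 0·0 + 4·2 + 4·2 = 4
u_50 = 4·4 + 3·2 + 0·0 + 4·0 + 4·2 = 0
u_51 = 4·0 + 3·4 + 0·2 + 4·0 + 4·0 = 2
u_52 = 4·2 + 3·0 + 0·4 + 4·2 + 4·0 = 1
u_53 = 4·1 + 3·2 + 0·0 + 4·4 + 4·2 = 4
u_54 = 4·4 + 3·1 + 0·2 + 4·0 + 4·4 = 0
u_55 = 4·0 + 3·4 + 0·1 + 4·2 + 4·0 = 0
u_56 = 4·0 + 3·0 + 0·4 + 4·1 + 4·2 = 2
u_57 = 4·2 + 3·0 + 0·0 + 4·4 + 4·1 = 3
u_58 = 4·3 + 3·2 + 0·0 + 4·0 + 4·4 = 4
u_59 = 4·4 + 3·3 + 0·2 + 4·0 + 4·0 = 0
u_60 = 4·0 + 3·4 + 0·3 + 4·2 + 4·0 = 0
u_61 = 4·0 + 3·0 + 0·4 + 4·3 + 4·2 = 0
u_62 = 4·0 + 3·0 + 0·0 + 4·4 + 4·3 = 3
u_63 = 4·3 + 3·0 + 0·0 + 4·0 + 4·4 = 3
u_64 = 4·3 + 3·3 + 0·0 + 4·0 + 4·0 = 1
u_65 = 4·1 + 3·3 + 0·3 + 4·0 + 4·0 = 3
u_66 = 4·3 + 3·1 + 0·3 + 4·3 + 4·0 = 2
u_67 = 4·2 + 3·3 + 0·1 + 4·3 + 4·3 = 1
u_68 = 4·1 + 3·2 + 0·3 + 4·1 + 4·3 = 1
u_69 = 4·1 + 3·1 + 0·2 + 4·3 + 4·1 = 3
u_70 = 4·3 + 3·1 + 0·1 + 4·2 + 4·3 = 0
u_71 = 4·0 + 3·3 + 0·1 + 4·1 + 4·2 = 1
u_72 = 4·1 + 3·0 + 0·3 + 4·1 + 4·1 = 2
u_73 = 4·2 + 3·1 + 0·0 + 4·3 + 4·1 = 2
u_74 = 4·2 + 3·2 + 0·1 + 4·0 + 4·3 = 1
u_75 = 4·1 + 3·2 + 0·2 + 4·1 + 4·0 = 4
u_76 = 4·4 + 3·1 + 0·2 + 4·2 + 4·1 = 1
u_77 = 4·1 + 3·4 + 0·1 + 4·2 + 4·2 = 2
u_78 = 4·2 + 3·1 + 0·4 + 4·1 + 4·2 = 3
u_79 = 4·3 + 3·2 + 0·1 + 4·4 + 4·1 = 3
u_80 = 4·3 + 3·3 + 0·2 + 4·1 + 4·4 = 1
u_81 = 4·1 + 3·3 + 0·3 + 4·2 + 4·1 = 0
u_82 = 4·0 + 3·1 + 0·3 + 4·3 + 4·2 = 3
u_83 = 4·3 + 3·0 + 0·1 + 4·3 + 4·3 = 1
u_84 = 4·1 + 3·3 + 0·0 + 4·1 + 4·3 = 4
u_85 = 4·4 + 3·1 + 0·3 + 4·0 + 4·1 = 3
u_86 = 4·3 + 3·4 + 0·1 + 4·3 + 4·0 = 1
u_87 = 4·1 + 3·3 + 0·4 + 4·1 + 4·3 = 4
u_88 = 4·4 + 3·1 + 0·3 + 4·4 + 4·1 = 4
u_89 = 4·4 + 3·4 + 0·1 + 4·3 + 4·4 = 1
u_90 = 4·1 + 3·4 + 0·4 + 4·1 + 4·3 = 2
u_91 = 4·2 + 3·1 + 0·4 + 4·4 + 4·1 = 1
u_92 = 4·1 + 3·2 + 0·1 + 4·4 + 4·4 = 2
u_93 = 4·2 + 3·1 + 0·2 + 4·1 + 4·4 = 1
u_94 = 4·1 + 3·2 + 0·1 + 4·2 + 4·1 = 2
u_95 = 4·2 + 3·1 + 0·2 + 4·1 + 4·2 = 3
u_96 = 4·3 + 3·2 + 0·1 + 4·2 + 4·1 = 0
u_97 = 4·0 + 3·3 + 0·2 + 4·1 + 4·2 = 1
u_98 = 4·1 + 3·0 + 0·3 + 4·2 + 4·1 = 1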